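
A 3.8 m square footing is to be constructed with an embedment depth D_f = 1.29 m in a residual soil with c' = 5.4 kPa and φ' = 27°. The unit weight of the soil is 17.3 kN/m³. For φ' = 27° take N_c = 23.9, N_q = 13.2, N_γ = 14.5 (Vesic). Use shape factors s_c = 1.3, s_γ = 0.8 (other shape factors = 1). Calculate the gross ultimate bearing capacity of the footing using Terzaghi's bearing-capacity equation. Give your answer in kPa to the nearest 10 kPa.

Overburden at base level: q = 17.3 × 1.29 = 22.317 kPa.
Cohesion term c·N_c·s_c = 5.4 × 23.9 × 1.3 = 167.78 kPa; surcharge term q·N_q = 22.317 × 13.2 = 294.58 kPa; self-weight term 0.5·γ·B·N_γ·s_γ = 0.5 × 17.3 × 3.8 × 14.5 × 0.8 = 381.29 kPa.
q_ult = 167.78 + 294.58 + 381.29 = 843.65 kPa.

q_ult ≈ 840 kPa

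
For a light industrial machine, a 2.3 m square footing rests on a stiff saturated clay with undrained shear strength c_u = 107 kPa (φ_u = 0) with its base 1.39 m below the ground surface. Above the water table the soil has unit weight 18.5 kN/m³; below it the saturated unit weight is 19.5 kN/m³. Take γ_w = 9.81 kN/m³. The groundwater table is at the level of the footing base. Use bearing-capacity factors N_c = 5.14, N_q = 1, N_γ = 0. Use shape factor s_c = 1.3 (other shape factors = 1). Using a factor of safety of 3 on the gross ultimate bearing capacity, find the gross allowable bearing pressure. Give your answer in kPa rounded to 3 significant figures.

Effective surcharge at the founding depth q = γ·D_f = 18.5 × 1.39 = 25.715 kPa.
q_ult = c·N_c·s_c + q·N_q
     = 107 × 5.14 × 1.3 + 25.715 × 1
     = 714.97 + 25.715 = 740.69 kPa.
q_all = 740.69 / 3 = 246.9 kPa.

q_all ≈ 247 kPa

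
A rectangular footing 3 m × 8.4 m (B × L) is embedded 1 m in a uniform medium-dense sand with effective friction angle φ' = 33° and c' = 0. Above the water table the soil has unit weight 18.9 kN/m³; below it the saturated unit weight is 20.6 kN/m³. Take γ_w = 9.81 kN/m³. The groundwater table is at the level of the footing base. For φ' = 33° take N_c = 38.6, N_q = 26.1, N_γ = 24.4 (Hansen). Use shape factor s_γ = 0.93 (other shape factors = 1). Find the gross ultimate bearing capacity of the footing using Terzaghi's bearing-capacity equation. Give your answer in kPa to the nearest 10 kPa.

Effective surcharge at the founding depth q = γ·D_f = 18.9 × 1 = 18.9 kPa.
The water table coincides with the base, so in the self-weight term γ → γ' = 10.79 kN/m³.
q_ult = q·N_q + 0.5·γ·B·N_γ·s_γ
     = 18.9 × 26.1 + 0.5 × 10.79 × 3 × 24.4 × 0.93
     = 493.29 + 367.27 = 860.56 kPa.

q_ult ≈ 860 kPa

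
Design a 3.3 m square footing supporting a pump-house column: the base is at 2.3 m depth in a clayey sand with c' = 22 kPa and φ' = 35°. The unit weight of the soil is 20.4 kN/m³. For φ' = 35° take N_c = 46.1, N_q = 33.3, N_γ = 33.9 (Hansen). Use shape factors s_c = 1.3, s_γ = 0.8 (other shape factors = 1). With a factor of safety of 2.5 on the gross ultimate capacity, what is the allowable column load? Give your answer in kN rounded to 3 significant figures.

P_all ≈ 16500 kN

q = γ·D_f = 20.4 × 2.3 = 46.92 kPa.
c·N_c·s_c = 22 × 46.1 × 1.3 = 1318.5 kPa
q·N_q = 46.92 × 33.3 = 1562.4 kPa
0.5·γ·B·N_γ·s_γ = 0.5 × 20.4 × 3.3 × 33.9 × 0.8 = 912.86 kPa
q_ult = 1318.5 + 1562.4 + 912.86 = 3793.8 kPa.
Gross allowable pressure q_all = 3793.8 / 2.5 = 1517.5 kPa.
Footing area = 10.89 m², so allowable column load = 1517.5 × 10.89 = 16526 kN.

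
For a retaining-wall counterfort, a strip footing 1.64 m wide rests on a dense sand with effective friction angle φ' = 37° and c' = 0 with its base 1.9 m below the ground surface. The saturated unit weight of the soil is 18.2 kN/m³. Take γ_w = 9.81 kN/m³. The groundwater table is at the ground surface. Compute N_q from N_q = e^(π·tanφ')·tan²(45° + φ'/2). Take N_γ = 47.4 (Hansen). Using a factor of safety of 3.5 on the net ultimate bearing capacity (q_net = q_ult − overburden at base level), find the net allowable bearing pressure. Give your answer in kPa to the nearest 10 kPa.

q_all(net) ≈ 280 kPa

N_q = e^(π·tan37°)·tan²(63.5°) = 42.92.
Water table at ground surface, so effective unit weight γ' = 18.2 − 9.81 = 8.39 kN/m³ is used throughout; overburden q = 8.39 × 1.9 = 15.941 kPa; the same γ' applies in the ½γBN_γ term.
Surcharge term q·N_q = 15.941 × 42.92 = 684.19 kPa; self-weight term 0.5·γ·B·N_γ = 0.5 × 8.39 × 1.64 × 47.4 = 326.1 kPa.
q_ult = 684.19 + 326.1 = 1010.3 kPa.
q_net = 1010.3 − 15.941 = 994.35 kPa.
q_all(net) = 994.35 / 3.5 = 284.1 kPa.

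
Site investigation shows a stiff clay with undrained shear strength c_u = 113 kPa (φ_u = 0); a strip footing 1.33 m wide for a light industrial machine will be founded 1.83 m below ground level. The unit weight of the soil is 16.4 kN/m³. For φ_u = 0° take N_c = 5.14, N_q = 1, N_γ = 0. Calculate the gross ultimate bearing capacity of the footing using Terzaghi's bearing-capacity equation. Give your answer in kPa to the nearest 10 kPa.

q = γ·D_f = 16.4 × 1.83 = 30.012 kPa.
c·N_c = 113 × 5.14 = 580.82 kPa
q·N_q = 30.012 × 1 = 30.012 kPa
q_ult = 580.82 + 30.012 = 610.83 kPa.

q_ult ≈ 610 kPa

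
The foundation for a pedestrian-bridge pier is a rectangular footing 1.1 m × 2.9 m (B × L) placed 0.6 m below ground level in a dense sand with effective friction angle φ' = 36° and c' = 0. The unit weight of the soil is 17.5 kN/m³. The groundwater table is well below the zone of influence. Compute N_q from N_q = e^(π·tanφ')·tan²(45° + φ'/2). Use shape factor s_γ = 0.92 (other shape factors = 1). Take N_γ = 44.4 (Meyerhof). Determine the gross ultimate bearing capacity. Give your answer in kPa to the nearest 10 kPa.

q_ult ≈ 790 kPa

tan36° = 0.7265, so N_q = e^(π×0.7265)·tan²(63°) = 9.801 × 3.852 = 37.75.
Effective surcharge at the founding depth q = γ·D_f = 17.5 × 0.6 = 10.5 kPa.
q_ult = q·N_q + 0.5·γ·B·N_γ·s_γ
     = 10.5 × 37.752 + 0.5 × 17.5 × 1.1 × 44.4 × 0.92
     = 396.4 + 393.16 = 789.56 kPa.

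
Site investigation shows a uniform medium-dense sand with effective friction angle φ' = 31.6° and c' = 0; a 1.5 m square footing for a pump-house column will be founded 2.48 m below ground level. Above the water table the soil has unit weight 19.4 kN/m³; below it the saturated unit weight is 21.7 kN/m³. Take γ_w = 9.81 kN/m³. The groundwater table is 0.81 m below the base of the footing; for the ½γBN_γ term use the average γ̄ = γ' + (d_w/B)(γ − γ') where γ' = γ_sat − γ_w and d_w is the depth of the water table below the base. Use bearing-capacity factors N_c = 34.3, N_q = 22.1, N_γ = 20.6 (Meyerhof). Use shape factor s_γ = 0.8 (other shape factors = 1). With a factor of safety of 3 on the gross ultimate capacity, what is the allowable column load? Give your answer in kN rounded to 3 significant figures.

q = γ·D_f = 19.4 × 2.48 = 48.112 kPa.
γ' = 11.89 kN/m³; averaging over the depth B below the base, γ̄ = γ' + (d_w/B)(γ − γ') = 15.945 kN/m³.
q·N_q = 48.112 × 22.1 = 1063.3 kPa
0.5·γ·B·N_γ·s_γ = 0.5 × 15.945 × 1.5 × 20.6 × 0.8 = 197.09 kPa
q_ult = 1063.3 + 197.09 = 1260.4 kPa.
Gross allowable pressure q_all = 1260.4 / 3 = 420.12 kPa.
Footing area = 2.25 m², so allowable column load = 420.12 × 2.25 = 945.27 kN.

P_all ≈ 945 kN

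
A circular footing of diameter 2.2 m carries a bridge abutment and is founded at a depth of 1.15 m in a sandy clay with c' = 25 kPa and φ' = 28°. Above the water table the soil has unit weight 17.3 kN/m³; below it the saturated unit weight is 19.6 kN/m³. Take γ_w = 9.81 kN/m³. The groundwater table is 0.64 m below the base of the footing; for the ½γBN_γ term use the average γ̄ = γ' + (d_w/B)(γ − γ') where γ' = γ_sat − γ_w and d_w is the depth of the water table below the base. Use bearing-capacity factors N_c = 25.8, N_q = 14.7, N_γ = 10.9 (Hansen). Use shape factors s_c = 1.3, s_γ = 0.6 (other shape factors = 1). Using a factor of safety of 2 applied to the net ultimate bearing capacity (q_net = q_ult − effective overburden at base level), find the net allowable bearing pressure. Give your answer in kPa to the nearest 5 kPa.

q = γ·D_f = 17.3 × 1.15 = 19.895 kPa.
γ' = 9.79 kN/m³; averaging over the depth B below the base, γ̄ = γ' + (d_w/B)(γ − γ') = 11.975 kN/m³.
c·N_c·s_c = 25 × 25.8 × 1.3 = 838.5 kPa
q·N_q = 19.895 × 14.7 = 292.46 kPa
0.5·γ·B·N_γ·s_γ = 0.5 × 11.975 × 2.2 × 10.9 × 0.6 = 86.146 kPa
q_ult = 838.5 + 292.46 + 86.146 = 1217.1 kPa.
Net ultimate: q_net = 1217.1 − 19.895 = 1197.2 kPa.
q_all(net) = 1197.2 / 2 = 598.6 kPa.

q_all(net) ≈ 600 kPa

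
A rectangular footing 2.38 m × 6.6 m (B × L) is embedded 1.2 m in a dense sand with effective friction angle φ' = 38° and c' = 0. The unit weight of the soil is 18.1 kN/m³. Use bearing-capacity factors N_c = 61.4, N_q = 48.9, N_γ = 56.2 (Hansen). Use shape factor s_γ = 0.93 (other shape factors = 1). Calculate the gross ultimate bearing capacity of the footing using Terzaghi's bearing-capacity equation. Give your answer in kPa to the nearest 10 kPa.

q_ult ≈ 2190 kPa

Effective surcharge at the founding depth q = γ·D_f = 18.1 × 1.2 = 21.72 kPa.
q_ult = q·N_q + 0.5·γ·B·N_γ·s_γ
     = 21.72 × 48.9 + 0.5 × 18.1 × 2.38 × 56.2 × 0.93
     = 1062.1 + 1125.8 = 2187.9 kPa.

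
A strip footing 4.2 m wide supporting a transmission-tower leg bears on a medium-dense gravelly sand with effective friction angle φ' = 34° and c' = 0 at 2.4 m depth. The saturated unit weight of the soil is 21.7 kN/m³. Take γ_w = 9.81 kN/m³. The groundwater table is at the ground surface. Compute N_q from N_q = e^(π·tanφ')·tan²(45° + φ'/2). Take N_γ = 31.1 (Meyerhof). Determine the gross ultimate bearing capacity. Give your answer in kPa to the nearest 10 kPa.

q_ult ≈ 1620 kPa

tan34° = 0.6745, so N_q = e^(π×0.6745)·tan²(62°) = 8.323 × 3.537 = 29.44.
Water table at ground surface, so effective unit weight γ' = 21.7 − 9.81 = 11.89 kN/m³ is used throughout; overburden q = 11.89 × 2.4 = 28.536 kPa; the same γ' applies in the ½γBN_γ term.
Surcharge term q·N_q = 28.536 × 29.44 = 840.09 kPa; self-weight term 0.5·γ·B·N_γ = 0.5 × 11.89 × 4.2 × 31.1 = 776.54 kPa.
q_ult = 840.09 + 776.54 = 1616.6 kPa.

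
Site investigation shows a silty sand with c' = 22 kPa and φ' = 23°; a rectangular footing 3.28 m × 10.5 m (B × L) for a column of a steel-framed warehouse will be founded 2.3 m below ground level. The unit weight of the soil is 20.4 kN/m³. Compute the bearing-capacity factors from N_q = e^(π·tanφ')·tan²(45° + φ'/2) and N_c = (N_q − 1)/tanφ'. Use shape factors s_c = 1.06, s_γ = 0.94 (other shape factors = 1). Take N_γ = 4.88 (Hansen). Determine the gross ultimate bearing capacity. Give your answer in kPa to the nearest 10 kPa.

q_ult ≈ 980 kPa

tan23° = 0.4245, so N_q = e^(π×0.4245)·tan²(56.5°) = 3.794 × 2.283 = 8.66.
N_c = (8.66 − 1)/tan23° = 18.05.
Overburden at base level: q = 20.4 × 2.3 = 46.92 kPa.
Cohesion term c·N_c·s_c = 22 × 18.049 × 1.06 = 420.89 kPa; surcharge term q·N_q = 46.92 × 8.6612 = 406.38 kPa; self-weight term 0.5·γ·B·N_γ·s_γ = 0.5 × 20.4 × 3.28 × 4.88 × 0.94 = 153.47 kPa.
q_ult = 420.89 + 406.38 + 153.47 = 980.75 kPa.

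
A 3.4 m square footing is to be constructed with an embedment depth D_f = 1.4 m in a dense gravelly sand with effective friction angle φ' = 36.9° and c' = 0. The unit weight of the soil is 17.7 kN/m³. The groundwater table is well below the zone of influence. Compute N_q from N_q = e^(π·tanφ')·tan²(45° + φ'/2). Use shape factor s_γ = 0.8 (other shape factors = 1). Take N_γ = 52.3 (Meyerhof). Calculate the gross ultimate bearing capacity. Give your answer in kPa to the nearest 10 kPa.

q_ult ≈ 2310 kPa

tan36.9° = 0.7508, so N_q = e^(π×0.7508)·tan²(63.45°) = 10.578 × 4.005 = 42.37.
Effective surcharge at the founding depth q = γ·D_f = 17.7 × 1.4 = 24.78 kPa.
q_ult = q·N_q + 0.5·γ·B·N_γ·s_γ
     = 24.78 × 42.368 + 0.5 × 17.7 × 3.4 × 52.3 × 0.8
     = 1049.9 + 1259 = 2308.8 kPa.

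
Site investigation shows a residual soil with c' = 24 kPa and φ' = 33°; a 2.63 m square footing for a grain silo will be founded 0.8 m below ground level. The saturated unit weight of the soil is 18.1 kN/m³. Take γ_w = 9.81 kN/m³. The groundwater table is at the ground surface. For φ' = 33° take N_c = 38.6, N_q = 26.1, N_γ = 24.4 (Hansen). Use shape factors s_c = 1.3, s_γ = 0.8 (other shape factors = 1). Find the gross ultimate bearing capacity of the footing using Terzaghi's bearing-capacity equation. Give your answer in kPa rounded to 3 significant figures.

With the water table at the surface the whole profile is submerged: γ' = 18.1 − 9.81 = 8.29 kN/m³, so q = γ'·D_f = 6.632 kPa; the same γ' applies in the ½γBN_γ term.
q_ult = c·N_c·s_c + q·N_q + 0.5·γ·B·N_γ·s_γ
     = 24 × 38.6 × 1.3 + 6.632 × 26.1 + 0.5 × 8.29 × 2.63 × 24.4 × 0.8
     = 1204.3 + 173.1 + 212.79 = 1590.2 kPa.

q_ult ≈ 1590 kPa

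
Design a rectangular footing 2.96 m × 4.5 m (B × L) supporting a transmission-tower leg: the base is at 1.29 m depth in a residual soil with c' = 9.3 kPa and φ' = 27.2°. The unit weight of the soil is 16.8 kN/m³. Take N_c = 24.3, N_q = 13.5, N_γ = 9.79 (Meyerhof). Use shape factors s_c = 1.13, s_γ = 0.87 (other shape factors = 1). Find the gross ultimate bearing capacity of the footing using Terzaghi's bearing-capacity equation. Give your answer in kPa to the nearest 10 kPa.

q = γ·D_f = 16.8 × 1.29 = 21.672 kPa.
c·N_c·s_c = 9.3 × 24.3 × 1.13 = 255.37 kPa
q·N_q = 21.672 × 13.5 = 292.57 kPa
0.5·γ·B·N_γ·s_γ = 0.5 × 16.8 × 2.96 × 9.79 × 0.87 = 211.77 kPa
q_ult = 255.37 + 292.57 + 211.77 = 759.71 kPa.

q_ult ≈ 760 kPa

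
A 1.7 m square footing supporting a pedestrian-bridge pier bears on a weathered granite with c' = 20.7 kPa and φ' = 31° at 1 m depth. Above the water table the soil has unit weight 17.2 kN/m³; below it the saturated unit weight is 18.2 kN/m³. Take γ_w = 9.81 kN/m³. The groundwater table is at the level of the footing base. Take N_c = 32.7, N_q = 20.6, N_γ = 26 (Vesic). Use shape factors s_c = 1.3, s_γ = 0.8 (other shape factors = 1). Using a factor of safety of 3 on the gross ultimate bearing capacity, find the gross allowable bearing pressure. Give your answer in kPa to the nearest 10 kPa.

q = γ·D_f = 17.2 × 1 = 17.2 kPa.
For the ½γBN_γ term take γ' = 18.2 − 9.81 = 8.39 kN/m³ (soil below base is submerged).
c·N_c·s_c = 20.7 × 32.7 × 1.3 = 879.96 kPa
q·N_q = 17.2 × 20.6 = 354.32 kPa
0.5·γ·B·N_γ·s_γ = 0.5 × 8.39 × 1.7 × 26 × 0.8 = 148.34 kPa
q_ult = 879.96 + 354.32 + 148.34 = 1382.6 kPa.
q_all = 1382.6 / 3 = 460.87 kPa.

q_all ≈ 460 kPa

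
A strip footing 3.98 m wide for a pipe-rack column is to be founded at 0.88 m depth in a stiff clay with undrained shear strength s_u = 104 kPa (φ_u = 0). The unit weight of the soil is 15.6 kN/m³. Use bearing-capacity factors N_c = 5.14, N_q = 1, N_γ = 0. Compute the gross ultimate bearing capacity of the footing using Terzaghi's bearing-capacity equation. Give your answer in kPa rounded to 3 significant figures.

q_ult ≈ 548 kPa

q = γ·D_f = 15.6 × 0.88 = 13.728 kPa.
c·N_c = 104 × 5.14 = 534.56 kPa
q·N_q = 13.728 × 1 = 13.728 kPa
q_ult = 534.56 + 13.728 = 548.29 kPa.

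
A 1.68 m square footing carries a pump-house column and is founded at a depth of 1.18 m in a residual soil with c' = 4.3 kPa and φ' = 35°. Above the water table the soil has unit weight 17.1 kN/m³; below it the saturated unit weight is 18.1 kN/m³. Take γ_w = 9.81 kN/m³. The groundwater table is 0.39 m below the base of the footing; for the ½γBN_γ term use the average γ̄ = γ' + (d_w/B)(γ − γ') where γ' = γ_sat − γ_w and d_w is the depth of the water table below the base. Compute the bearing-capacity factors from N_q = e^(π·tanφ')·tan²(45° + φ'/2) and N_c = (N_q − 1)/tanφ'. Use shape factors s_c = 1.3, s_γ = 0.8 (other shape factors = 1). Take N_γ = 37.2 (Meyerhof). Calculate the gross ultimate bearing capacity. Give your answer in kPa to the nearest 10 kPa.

q_ult ≈ 1190 kPa

tan35° = 0.7002, so N_q = e^(π×0.7002)·tan²(62.5°) = 9.023 × 3.69 = 33.3.
N_c = (33.3 − 1)/tan35° = 46.12.
Overburden at base level: q = 17.1 × 1.18 = 20.178 kPa.
The water table is 0.39 m below the base (< B = 1.68 m), so the ½γBN_γ term uses γ̄ = γ' + (d_w/B)(γ − γ') = 8.29 + (0.39/1.68)(17.1 − 8.29) = 10.335 kN/m³.
Cohesion term c·N_c·s_c = 4.3 × 46.124 × 1.3 = 257.83 kPa; surcharge term q·N_q = 20.178 × 33.296 = 671.85 kPa; self-weight term 0.5·γ·B·N_γ·s_γ = 0.5 × 10.335 × 1.68 × 37.2 × 0.8 = 258.36 kPa.
q_ult = 257.83 + 671.85 + 258.36 = 1188 kPa.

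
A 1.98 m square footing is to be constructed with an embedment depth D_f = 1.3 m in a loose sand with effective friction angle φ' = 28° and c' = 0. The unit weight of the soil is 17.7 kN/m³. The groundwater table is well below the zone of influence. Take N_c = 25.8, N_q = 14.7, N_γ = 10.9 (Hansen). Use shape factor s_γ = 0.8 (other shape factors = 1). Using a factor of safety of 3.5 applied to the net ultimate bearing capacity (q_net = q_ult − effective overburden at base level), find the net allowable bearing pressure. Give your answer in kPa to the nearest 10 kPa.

q_all(net) ≈ 130 kPa

q = γ·D_f = 17.7 × 1.3 = 23.01 kPa.
q·N_q = 23.01 × 14.7 = 338.25 kPa
0.5·γ·B·N_γ·s_γ = 0.5 × 17.7 × 1.98 × 10.9 × 0.8 = 152.8 kPa
q_ult = 338.25 + 152.8 = 491.05 kPa.
Net ultimate: q_net = 491.05 − 23.01 = 468.04 kPa.
q_all(net) = 468.04 / 3.5 = 133.73 kPa.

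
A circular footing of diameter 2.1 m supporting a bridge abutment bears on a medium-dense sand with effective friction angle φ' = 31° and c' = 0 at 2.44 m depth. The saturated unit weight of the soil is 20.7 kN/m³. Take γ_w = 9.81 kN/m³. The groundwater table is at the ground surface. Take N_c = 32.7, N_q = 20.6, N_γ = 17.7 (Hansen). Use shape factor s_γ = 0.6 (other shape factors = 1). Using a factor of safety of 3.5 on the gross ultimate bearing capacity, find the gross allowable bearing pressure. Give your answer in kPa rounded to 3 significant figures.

With the water table at the surface the whole profile is submerged: γ' = 20.7 − 9.81 = 10.89 kN/m³, so q = γ'·D_f = 26.572 kPa; the same γ' applies in the ½γBN_γ term.
q_ult = q·N_q + 0.5·γ·B·N_γ·s_γ
     = 26.572 × 20.6 + 0.5 × 10.89 × 2.1 × 17.7 × 0.6
     = 547.37 + 121.43 = 668.81 kPa.
q_all = 668.81 / 3.5 = 191.09 kPa.

q_all ≈ 191 kPa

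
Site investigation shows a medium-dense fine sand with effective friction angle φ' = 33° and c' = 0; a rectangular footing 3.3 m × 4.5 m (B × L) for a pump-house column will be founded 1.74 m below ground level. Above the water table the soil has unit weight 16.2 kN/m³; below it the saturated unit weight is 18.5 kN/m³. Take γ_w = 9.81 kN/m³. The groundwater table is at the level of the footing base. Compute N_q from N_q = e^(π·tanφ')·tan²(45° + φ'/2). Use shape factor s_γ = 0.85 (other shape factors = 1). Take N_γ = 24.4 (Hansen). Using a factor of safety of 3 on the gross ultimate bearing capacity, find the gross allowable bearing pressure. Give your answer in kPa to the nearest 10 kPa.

N_q = e^(π·tan33°)·tan²(61.5°) = 26.09.
Effective surcharge at the founding depth q = γ·D_f = 16.2 × 1.74 = 28.188 kPa.
The water table coincides with the base, so in the self-weight term γ → γ' = 8.69 kN/m³.
q_ult = q·N_q + 0.5·γ·B·N_γ·s_γ
     = 28.188 × 26.092 + 0.5 × 8.69 × 3.3 × 24.4 × 0.85
     = 735.48 + 297.38 = 1032.9 kPa.
q_all = 1032.9 / 3 = 344.29 kPa.

q_all ≈ 340 kPa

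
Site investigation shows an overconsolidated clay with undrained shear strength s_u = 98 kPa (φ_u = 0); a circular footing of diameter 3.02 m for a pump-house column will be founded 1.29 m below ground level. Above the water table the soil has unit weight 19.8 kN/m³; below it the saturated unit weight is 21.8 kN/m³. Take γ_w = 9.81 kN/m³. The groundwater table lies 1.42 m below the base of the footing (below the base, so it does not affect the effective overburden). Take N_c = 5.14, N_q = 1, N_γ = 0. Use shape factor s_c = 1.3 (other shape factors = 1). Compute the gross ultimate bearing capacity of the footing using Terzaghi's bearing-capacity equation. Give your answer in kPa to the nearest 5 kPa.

q_ult ≈ 680 kPa

q = γ·D_f = 19.8 × 1.29 = 25.542 kPa.
c·N_c·s_c = 98 × 5.14 × 1.3 = 654.84 kPa
q·N_q = 25.542 × 1 = 25.542 kPa
q_ult = 654.84 + 25.542 = 680.38 kPa.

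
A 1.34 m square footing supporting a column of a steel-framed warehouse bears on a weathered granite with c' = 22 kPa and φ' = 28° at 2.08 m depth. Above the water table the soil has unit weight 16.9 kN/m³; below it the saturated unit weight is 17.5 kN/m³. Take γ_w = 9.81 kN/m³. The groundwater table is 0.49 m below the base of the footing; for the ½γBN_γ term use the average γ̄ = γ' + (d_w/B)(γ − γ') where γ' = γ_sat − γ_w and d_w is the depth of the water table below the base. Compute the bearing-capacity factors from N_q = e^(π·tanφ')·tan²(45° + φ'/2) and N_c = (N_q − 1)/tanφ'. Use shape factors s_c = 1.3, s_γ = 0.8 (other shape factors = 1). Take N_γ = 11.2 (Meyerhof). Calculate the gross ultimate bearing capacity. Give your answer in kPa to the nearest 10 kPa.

q_ult ≈ 1320 kPa

tan28° = 0.5317, so N_q = e^(π×0.5317)·tan²(59°) = 5.314 × 2.77 = 14.72.
N_c = (14.72 − 1)/tan28° = 25.8.
Overburden at base level: q = 16.9 × 2.08 = 35.152 kPa.
The water table is 0.49 m below the base (< B = 1.34 m), so the ½γBN_γ term uses γ̄ = γ' + (d_w/B)(γ − γ') = 7.69 + (0.49/1.34)(16.9 − 7.69) = 11.058 kN/m³.
Cohesion term c·N_c·s_c = 22 × 25.803 × 1.3 = 737.98 kPa; surcharge term q·N_q = 35.152 × 14.72 = 517.43 kPa; self-weight term 0.5·γ·B·N_γ·s_γ = 0.5 × 11.058 × 1.34 × 11.2 × 0.8 = 66.382 kPa.
q_ult = 737.98 + 517.43 + 66.382 = 1321.8 kPa.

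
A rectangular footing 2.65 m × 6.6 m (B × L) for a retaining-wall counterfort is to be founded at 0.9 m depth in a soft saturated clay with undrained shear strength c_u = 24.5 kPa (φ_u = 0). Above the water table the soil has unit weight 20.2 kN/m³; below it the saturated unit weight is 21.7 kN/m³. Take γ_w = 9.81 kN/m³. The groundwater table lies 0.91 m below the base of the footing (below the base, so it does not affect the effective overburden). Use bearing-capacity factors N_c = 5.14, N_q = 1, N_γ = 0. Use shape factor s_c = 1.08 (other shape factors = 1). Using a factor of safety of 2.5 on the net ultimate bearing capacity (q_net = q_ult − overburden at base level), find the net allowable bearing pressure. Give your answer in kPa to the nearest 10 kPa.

q_all(net) ≈ 50 kPa

Effective surcharge at the founding depth q = γ·D_f = 20.2 × 0.9 = 18.18 kPa.
q_ult = c·N_c·s_c + q·N_q
     = 24.5 × 5.14 × 1.08 + 18.18 × 1
     = 136 + 18.18 = 154.18 kPa.
q_net = 154.18 − 18.18 = 136 kPa.
q_all(net) = 136 / 2.5 = 54.402 kPa.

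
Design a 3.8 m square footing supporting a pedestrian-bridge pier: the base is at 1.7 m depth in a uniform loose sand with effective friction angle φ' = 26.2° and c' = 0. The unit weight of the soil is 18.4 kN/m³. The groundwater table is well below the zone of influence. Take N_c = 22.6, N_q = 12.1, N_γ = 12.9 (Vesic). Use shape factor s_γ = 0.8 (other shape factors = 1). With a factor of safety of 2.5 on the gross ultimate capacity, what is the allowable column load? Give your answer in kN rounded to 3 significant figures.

P_all ≈ 4270 kN

q = γ·D_f = 18.4 × 1.7 = 31.28 kPa.
q·N_q = 31.28 × 12.1 = 378.49 kPa
0.5·γ·B·N_γ·s_γ = 0.5 × 18.4 × 3.8 × 12.9 × 0.8 = 360.79 kPa
q_ult = 378.49 + 360.79 = 739.28 kPa.
Gross allowable pressure q_all = 739.28 / 2.5 = 295.71 kPa.
Footing area = 14.44 m², so allowable column load = 295.71 × 14.44 = 4270.1 kN.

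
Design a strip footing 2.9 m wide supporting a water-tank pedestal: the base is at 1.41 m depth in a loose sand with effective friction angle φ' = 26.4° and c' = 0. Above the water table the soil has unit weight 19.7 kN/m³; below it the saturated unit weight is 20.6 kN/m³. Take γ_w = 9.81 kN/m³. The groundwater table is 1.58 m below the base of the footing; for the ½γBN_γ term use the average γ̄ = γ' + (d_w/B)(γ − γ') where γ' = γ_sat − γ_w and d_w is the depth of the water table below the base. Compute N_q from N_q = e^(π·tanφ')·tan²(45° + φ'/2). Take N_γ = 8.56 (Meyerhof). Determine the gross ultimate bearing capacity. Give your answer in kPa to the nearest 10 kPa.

tan26.4° = 0.4964, so N_q = e^(π×0.4964)·tan²(58.2°) = 4.756 × 2.601 = 12.37.
q = γ·D_f = 19.7 × 1.41 = 27.777 kPa.
γ' = 10.79 kN/m³; averaging over the depth B below the base, γ̄ = γ' + (d_w/B)(γ − γ') = 15.644 kN/m³.
q·N_q = 27.777 × 12.373 = 343.67 kPa
0.5·γ·B·N_γ = 0.5 × 15.644 × 2.9 × 8.56 = 194.18 kPa
q_ult = 343.67 + 194.18 = 537.85 kPa.

q_ult ≈ 540 kPa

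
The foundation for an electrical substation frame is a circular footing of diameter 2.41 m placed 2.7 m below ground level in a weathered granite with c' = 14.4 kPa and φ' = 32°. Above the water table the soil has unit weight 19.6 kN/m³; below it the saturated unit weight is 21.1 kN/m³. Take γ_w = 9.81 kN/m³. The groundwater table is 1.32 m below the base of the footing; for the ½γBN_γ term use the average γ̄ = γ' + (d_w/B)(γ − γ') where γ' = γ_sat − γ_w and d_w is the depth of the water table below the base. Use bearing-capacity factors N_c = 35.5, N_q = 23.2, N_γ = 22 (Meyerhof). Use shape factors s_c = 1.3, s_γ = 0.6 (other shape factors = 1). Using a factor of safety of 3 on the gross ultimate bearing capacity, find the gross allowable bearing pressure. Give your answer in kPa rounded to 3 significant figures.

q_all ≈ 715 kPa

q = γ·D_f = 19.6 × 2.7 = 52.92 kPa.
γ' = 11.29 kN/m³; averaging over the depth B below the base, γ̄ = γ' + (d_w/B)(γ − γ') = 15.842 kN/m³.
c·N_c·s_c = 14.4 × 35.5 × 1.3 = 664.56 kPa
q·N_q = 52.92 × 23.2 = 1227.7 kPa
0.5·γ·B·N_γ·s_γ = 0.5 × 15.842 × 2.41 × 22 × 0.6 = 251.98 kPa
q_ult = 664.56 + 1227.7 + 251.98 = 2144.3 kPa.
q_all = 2144.3 / 3 = 714.76 kPa.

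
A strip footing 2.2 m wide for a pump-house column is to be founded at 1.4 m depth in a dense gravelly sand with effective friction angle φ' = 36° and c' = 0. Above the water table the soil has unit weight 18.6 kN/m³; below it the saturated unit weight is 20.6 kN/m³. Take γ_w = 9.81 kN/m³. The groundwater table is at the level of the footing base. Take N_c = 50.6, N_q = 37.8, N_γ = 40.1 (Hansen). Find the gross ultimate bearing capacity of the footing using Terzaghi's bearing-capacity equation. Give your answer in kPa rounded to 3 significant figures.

Overburden at base level: q = 18.6 × 1.4 = 26.04 kPa.
Below the base the soil is submerged, so the ½γBN_γ term uses γ' = 20.6 − 9.81 = 10.79 kN/m³.
Surcharge term q·N_q = 26.04 × 37.8 = 984.31 kPa; self-weight term 0.5·γ·B·N_γ = 0.5 × 10.79 × 2.2 × 40.1 = 475.95 kPa.
q_ult = 984.31 + 475.95 = 1460.3 kPa.

q_ult ≈ 1460 kPa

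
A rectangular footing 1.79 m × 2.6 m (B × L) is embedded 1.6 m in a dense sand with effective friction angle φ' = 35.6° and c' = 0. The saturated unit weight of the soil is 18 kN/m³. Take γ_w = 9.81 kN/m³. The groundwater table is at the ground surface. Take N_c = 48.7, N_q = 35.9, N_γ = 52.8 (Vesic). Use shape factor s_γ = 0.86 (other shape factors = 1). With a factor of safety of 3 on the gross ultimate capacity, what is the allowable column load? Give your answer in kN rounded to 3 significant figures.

With the water table at the surface the whole profile is submerged: γ' = 18 − 9.81 = 8.19 kN/m³, so q = γ'·D_f = 13.104 kPa; the same γ' applies in the ½γBN_γ term.
q_ult = q·N_q + 0.5·γ·B·N_γ·s_γ
     = 13.104 × 35.9 + 0.5 × 8.19 × 1.79 × 52.8 × 0.86
     = 470.43 + 332.84 = 803.28 kPa.
Gross allowable pressure q_all = 803.28 / 3 = 267.76 kPa.
Footing area = 4.654 m², so allowable column load = 267.76 × 4.654 = 1246.1 kN.

P_all ≈ 1250 kN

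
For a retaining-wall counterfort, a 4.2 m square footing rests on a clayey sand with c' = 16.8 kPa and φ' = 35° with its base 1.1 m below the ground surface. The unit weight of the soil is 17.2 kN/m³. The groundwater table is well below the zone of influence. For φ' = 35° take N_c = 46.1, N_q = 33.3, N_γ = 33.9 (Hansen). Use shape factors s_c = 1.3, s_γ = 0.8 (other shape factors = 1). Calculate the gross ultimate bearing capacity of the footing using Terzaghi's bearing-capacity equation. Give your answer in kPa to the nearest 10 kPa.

Overburden at base level: q = 17.2 × 1.1 = 18.92 kPa.
Cohesion term c·N_c·s_c = 16.8 × 46.1 × 1.3 = 1006.8 kPa; surcharge term q·N_q = 18.92 × 33.3 = 630.04 kPa; self-weight term 0.5·γ·B·N_γ·s_γ = 0.5 × 17.2 × 4.2 × 33.9 × 0.8 = 979.57 kPa.
q_ult = 1006.8 + 630.04 + 979.57 = 2616.4 kPa.

q_ult ≈ 2620 kPa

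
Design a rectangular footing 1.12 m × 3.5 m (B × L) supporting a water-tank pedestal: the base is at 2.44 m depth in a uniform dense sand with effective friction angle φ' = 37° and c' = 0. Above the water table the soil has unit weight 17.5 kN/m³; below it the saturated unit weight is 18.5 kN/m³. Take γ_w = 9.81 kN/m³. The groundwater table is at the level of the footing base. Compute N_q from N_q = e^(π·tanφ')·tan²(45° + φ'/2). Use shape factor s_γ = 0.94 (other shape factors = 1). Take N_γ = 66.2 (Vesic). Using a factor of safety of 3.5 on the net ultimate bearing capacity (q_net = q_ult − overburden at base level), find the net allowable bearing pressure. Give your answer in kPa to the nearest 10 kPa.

N_q = e^(π·tan37°)·tan²(63.5°) = 42.92.
q = γ·D_f = 17.5 × 2.44 = 42.7 kPa.
For the ½γBN_γ term take γ' = 18.5 − 9.81 = 8.69 kN/m³ (soil below base is submerged).
q·N_q = 42.7 × 42.92 = 1832.7 kPa
0.5·γ·B·N_γ·s_γ = 0.5 × 8.69 × 1.12 × 66.2 × 0.94 = 302.83 kPa
q_ult = 1832.7 + 302.83 = 2135.5 kPa.
q_net = 2135.5 − 42.7 = 2092.8 kPa.
q_all(net) = 2092.8 / 3.5 = 597.94 kPa.

q_all(net) ≈ 600 kPa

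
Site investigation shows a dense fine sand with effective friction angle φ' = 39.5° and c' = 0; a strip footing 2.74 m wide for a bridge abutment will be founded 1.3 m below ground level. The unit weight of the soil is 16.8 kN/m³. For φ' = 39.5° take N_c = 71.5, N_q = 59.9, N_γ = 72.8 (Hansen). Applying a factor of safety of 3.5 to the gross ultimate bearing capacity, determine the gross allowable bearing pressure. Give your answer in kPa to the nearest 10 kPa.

q = γ·D_f = 16.8 × 1.3 = 21.84 kPa.
q·N_q = 21.84 × 59.9 = 1308.2 kPa
0.5·γ·B·N_γ = 0.5 × 16.8 × 2.74 × 72.8 = 1675.6 kPa
q_ult = 1308.2 + 1675.6 = 2983.8 kPa.
q_all = q_ult / FS = 2983.8 / 3.5 = 852.51 kPa.

q_all ≈ 850 kPa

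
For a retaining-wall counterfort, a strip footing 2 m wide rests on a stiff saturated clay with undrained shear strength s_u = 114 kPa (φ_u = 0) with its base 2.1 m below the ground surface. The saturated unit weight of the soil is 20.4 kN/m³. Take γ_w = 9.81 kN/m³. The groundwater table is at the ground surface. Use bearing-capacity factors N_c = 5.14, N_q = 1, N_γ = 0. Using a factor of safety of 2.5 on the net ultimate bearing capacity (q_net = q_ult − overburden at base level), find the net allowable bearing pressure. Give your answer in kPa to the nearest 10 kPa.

With the water table at the surface the whole profile is submerged: γ' = 20.4 − 9.81 = 10.59 kN/m³, so q = γ'·D_f = 22.239 kPa.
q_ult = c·N_c + q·N_q
     = 114 × 5.14 + 22.239 × 1
     = 585.96 + 22.239 = 608.2 kPa.
q_net = 608.2 − 22.239 = 585.96 kPa.
q_all(net) = 585.96 / 2.5 = 234.38 kPa.

q_all(net) ≈ 230 kPa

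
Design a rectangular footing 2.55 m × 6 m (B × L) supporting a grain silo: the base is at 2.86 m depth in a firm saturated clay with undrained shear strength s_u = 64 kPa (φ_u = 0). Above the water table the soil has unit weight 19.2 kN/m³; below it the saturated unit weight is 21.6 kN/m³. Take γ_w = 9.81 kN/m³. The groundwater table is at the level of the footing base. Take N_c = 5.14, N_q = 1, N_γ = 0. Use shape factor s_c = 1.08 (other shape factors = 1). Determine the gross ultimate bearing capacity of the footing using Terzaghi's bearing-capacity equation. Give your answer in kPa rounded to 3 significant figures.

q_ult ≈ 410 kPa

q = γ·D_f = 19.2 × 2.86 = 54.912 kPa.
c·N_c·s_c = 64 × 5.14 × 1.08 = 355.28 kPa
q·N_q = 54.912 × 1 = 54.912 kPa
q_ult = 355.28 + 54.912 = 410.19 kPa.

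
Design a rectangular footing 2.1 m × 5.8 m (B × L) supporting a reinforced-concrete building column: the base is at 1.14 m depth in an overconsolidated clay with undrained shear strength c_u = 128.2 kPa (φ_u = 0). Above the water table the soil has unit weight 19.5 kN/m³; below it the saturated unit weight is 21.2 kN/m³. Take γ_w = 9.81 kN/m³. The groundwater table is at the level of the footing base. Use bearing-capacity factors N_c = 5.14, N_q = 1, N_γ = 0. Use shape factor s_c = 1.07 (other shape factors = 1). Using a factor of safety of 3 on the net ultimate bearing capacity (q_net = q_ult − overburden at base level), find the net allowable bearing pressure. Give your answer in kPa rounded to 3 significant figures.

Overburden at base level: q = 19.5 × 1.14 = 22.23 kPa.
Cohesion term c·N_c·s_c = 128.2 × 5.14 × 1.07 = 705.07 kPa; surcharge term q·N_q = 22.23 × 1 = 22.23 kPa.
q_ult = 705.07 + 22.23 = 727.3 kPa.
q_net = 727.3 − 22.23 = 705.07 kPa.
q_all(net) = 705.07 / 3 = 235.02 kPa.

q_all(net) ≈ 235 kPa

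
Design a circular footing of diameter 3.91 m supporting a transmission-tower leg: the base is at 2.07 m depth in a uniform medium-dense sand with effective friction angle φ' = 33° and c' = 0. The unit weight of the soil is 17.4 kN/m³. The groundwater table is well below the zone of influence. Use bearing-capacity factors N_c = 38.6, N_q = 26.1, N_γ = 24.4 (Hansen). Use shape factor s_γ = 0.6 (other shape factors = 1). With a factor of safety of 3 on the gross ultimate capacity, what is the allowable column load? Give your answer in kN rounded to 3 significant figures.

Overburden at base level: q = 17.4 × 2.07 = 36.018 kPa.
Surcharge term q·N_q = 36.018 × 26.1 = 940.07 kPa; self-weight term 0.5·γ·B·N_γ·s_γ = 0.5 × 17.4 × 3.91 × 24.4 × 0.6 = 498.01 kPa.
q_ult = 940.07 + 498.01 = 1438.1 kPa.
Gross allowable pressure q_all = 1438.1 / 3 = 479.36 kPa.
Footing area = 12.0072 m², so allowable column load = 479.36 × 12.0072 = 5755.8 kN.

P_all ≈ 5760 kN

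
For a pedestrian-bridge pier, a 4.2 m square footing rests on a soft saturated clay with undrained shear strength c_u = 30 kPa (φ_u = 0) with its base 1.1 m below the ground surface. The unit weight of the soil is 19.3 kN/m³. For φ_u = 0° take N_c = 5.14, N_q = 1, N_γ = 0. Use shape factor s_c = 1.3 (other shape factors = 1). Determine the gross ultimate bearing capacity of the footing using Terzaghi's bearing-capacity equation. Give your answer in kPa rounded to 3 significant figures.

Overburden at base level: q = 19.3 × 1.1 = 21.23 kPa.
Cohesion term c·N_c·s_c = 30 × 5.14 × 1.3 = 200.46 kPa; surcharge term q·N_q = 21.23 × 1 = 21.23 kPa.
q_ult = 200.46 + 21.23 = 221.69 kPa.

q_ult ≈ 222 kPa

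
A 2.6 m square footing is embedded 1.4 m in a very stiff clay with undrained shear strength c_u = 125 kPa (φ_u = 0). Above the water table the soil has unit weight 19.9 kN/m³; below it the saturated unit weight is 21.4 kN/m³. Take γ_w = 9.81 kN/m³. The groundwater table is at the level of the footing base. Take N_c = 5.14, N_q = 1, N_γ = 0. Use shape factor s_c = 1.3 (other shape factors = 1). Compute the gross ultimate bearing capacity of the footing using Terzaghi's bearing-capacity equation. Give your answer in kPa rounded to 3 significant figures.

q = γ·D_f = 19.9 × 1.4 = 27.86 kPa.
c·N_c·s_c = 125 × 5.14 × 1.3 = 835.25 kPa
q·N_q = 27.86 × 1 = 27.86 kPa
q_ult = 835.25 + 27.86 = 863.11 kPa.

q_ult ≈ 863 kPa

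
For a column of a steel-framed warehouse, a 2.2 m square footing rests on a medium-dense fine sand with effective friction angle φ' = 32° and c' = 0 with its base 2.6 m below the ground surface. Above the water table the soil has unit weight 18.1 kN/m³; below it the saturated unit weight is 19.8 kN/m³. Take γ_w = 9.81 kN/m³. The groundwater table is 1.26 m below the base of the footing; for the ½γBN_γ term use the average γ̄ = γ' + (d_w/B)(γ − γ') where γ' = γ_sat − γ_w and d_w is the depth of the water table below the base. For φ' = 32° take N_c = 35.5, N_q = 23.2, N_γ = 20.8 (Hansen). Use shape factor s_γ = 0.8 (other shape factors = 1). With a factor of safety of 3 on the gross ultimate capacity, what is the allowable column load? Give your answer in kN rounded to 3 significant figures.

P_all ≈ 2190 kN

Effective surcharge at the founding depth q = γ·D_f = 18.1 × 2.6 = 47.06 kPa.
With d_w = 1.26 m < B, γ̄ = 9.99 + (1.26/2.2) × (18.1 − 9.99) = 14.635 kN/m³.
q_ult = q·N_q + 0.5·γ·B·N_γ·s_γ
     = 47.06 × 23.2 + 0.5 × 14.635 × 2.2 × 20.8 × 0.8
     = 1091.8 + 267.88 = 1359.7 kPa.
Gross allowable pressure q_all = 1359.7 / 3 = 453.22 kPa.
Footing area = 4.84 m², so allowable column load = 453.22 × 4.84 = 2193.6 kN.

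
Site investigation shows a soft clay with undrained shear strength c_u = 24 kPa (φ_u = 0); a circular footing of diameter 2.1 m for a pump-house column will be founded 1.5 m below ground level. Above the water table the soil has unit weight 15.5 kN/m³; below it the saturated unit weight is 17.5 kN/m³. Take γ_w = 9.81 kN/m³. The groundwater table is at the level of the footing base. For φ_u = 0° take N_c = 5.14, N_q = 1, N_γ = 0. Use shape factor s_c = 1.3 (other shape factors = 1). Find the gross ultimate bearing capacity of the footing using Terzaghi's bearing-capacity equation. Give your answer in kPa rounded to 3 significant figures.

q_ult ≈ 184 kPa

Effective surcharge at the founding depth q = γ·D_f = 15.5 × 1.5 = 23.25 kPa.
q_ult = c·N_c·s_c + q·N_q
     = 24 × 5.14 × 1.3 + 23.25 × 1
     = 160.37 + 23.25 = 183.62 kPa.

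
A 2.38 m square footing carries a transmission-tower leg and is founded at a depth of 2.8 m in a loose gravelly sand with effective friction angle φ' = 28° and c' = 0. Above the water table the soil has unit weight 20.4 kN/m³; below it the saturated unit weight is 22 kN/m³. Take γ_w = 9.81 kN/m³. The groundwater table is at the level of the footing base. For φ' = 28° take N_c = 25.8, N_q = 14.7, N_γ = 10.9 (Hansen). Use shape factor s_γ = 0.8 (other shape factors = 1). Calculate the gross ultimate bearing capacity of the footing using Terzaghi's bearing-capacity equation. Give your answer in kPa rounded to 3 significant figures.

Overburden at base level: q = 20.4 × 2.8 = 57.12 kPa.
Below the base the soil is submerged, so the ½γBN_γ term uses γ' = 22 − 9.81 = 12.19 kN/m³.
Surcharge term q·N_q = 57.12 × 14.7 = 839.66 kPa; self-weight term 0.5·γ·B·N_γ·s_γ = 0.5 × 12.19 × 2.38 × 10.9 × 0.8 = 126.49 kPa.
q_ult = 839.66 + 126.49 = 966.16 kPa.

q_ult ≈ 966 kPa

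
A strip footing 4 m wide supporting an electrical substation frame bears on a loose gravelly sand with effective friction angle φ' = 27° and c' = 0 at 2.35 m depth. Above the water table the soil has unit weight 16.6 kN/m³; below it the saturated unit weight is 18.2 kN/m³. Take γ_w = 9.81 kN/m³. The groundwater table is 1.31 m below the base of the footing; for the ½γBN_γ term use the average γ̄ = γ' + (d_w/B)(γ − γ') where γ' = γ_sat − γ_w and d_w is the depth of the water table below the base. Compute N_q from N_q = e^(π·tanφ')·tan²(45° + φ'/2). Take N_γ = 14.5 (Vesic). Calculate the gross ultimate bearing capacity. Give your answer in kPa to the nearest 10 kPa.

q_ult ≈ 840 kPa

tan27° = 0.5095, so N_q = e^(π×0.5095)·tan²(58.5°) = 4.957 × 2.663 = 13.2.
q = γ·D_f = 16.6 × 2.35 = 39.01 kPa.
γ' = 8.39 kN/m³; averaging over the depth B below the base, γ̄ = γ' + (d_w/B)(γ − γ') = 11.079 kN/m³.
q·N_q = 39.01 × 13.199 = 514.9 kPa
0.5·γ·B·N_γ = 0.5 × 11.079 × 4 × 14.5 = 321.28 kPa
q_ult = 514.9 + 321.28 = 836.18 kPa.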